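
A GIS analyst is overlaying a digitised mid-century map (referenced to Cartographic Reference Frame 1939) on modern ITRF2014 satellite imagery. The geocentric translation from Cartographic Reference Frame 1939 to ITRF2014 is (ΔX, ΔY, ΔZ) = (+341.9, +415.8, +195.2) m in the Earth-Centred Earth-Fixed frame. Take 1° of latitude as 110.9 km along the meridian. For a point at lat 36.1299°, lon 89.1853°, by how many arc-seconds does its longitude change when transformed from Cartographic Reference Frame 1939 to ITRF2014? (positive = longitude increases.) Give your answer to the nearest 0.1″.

sin φ = 0.589618, cos φ = 0.807682, sin λ = 0.999899, cos λ = 0.014219.
East component: ΔE = −sin λ·ΔX + cos λ·ΔY = −(0.999899)(341.9) + (0.014219)(415.8) = -335.95 m.
1° of latitude spans 110900 m; at latitude φ, 1° of longitude spans that × cos φ = 89572.0 m, so Δλ = -335.95 / 89572.0 × 3600 = -13.502″.

Δλ = -13.5″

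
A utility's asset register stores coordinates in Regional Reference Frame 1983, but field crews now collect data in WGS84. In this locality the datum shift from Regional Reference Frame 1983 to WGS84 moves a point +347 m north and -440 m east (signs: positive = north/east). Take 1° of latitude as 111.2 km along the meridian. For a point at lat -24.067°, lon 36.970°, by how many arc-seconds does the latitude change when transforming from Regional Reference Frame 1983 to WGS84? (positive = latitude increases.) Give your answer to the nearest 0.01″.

1° of latitude = 111.2 km, so Δφ = 347.0 / 111200 = 0.0031205° = 11.234″.

Δφ = 11.23″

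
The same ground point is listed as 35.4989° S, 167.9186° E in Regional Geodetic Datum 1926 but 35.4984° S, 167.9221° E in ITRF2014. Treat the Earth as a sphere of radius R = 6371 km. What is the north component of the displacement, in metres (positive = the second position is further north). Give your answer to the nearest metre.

Δφ = -35.4984° − -35.4989° = +0.0005°; Δλ = 167.9221° − 167.9186° = +0.0035°.
1° along a meridian = πR/180 = 111195 m.
ΔN = Δφ × 111195 = 55.6 m; ΔE = Δλ × 111195 × cos(-35.4989°) = +0.0035 × 111195 × 0.814127 = 316.8 m.

ΔN = 56 m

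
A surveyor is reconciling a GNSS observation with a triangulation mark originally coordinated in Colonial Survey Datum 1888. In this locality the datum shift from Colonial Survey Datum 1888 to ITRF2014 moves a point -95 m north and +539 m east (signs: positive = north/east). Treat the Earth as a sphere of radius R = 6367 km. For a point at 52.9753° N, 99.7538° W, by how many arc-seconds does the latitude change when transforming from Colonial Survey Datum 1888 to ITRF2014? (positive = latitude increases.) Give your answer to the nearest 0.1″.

On a sphere of radius R, 1 rad of latitude = R, so Δφ = ΔN / R = -95.0 / 6367000 = -1.4921e-05 rad = -3.078″.

Δφ = -3.1″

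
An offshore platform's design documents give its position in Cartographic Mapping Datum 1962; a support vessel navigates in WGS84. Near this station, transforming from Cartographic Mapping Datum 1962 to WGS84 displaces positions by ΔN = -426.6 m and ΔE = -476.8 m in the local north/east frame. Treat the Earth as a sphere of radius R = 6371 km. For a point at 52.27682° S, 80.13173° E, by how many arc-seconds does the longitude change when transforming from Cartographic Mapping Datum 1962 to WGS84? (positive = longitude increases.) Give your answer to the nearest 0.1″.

At latitude -52.27682°, cos φ = 0.611847.
One radian of longitude at latitude φ spans R cos φ, so Δλ = ΔE / (R cos φ) = -476.8 / (6371000 × 0.611847) = -1.2232e-04 rad = -25.230″.

Δλ = -25.2″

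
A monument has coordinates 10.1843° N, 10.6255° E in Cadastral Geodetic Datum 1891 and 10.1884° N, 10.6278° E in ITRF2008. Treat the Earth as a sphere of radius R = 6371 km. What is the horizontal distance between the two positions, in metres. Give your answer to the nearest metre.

Δφ = 10.1884° − 10.1843° = +0.0041°; Δλ = 10.6278° − 10.6255° = +0.0023°.
1° along a meridian = πR/180 = 111195 m.
ΔN = Δφ × 111195 = 455.9 m; ΔE = Δλ × 111195 × cos(10.1843°) = +0.0023 × 111195 × 0.984244 = 251.7 m.
Distance = √(ΔE² + ΔN²) = √(251.7² + 455.9²) = 520.8 m.

521 m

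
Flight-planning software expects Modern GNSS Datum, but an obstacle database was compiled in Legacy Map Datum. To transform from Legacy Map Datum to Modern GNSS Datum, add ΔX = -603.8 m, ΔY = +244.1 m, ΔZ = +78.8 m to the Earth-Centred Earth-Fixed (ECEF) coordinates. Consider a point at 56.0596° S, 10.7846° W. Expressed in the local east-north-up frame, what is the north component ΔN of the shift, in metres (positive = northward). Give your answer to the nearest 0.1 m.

The local north axis is (−sin φ cos λ, −sin φ sin λ, cos φ), giving ΔN = -492.076 − 37.893 + 43.996 = -485.97 m.

ΔN = -486.0 m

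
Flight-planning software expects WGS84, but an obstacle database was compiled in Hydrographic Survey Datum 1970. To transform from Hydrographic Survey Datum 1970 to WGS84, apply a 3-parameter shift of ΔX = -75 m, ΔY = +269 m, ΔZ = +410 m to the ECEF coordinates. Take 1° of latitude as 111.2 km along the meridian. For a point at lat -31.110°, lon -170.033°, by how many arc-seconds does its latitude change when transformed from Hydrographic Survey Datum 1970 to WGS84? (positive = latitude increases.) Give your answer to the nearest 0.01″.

Δφ = 11.82″

sin φ = -0.516683, cos φ = 0.856177, sin λ = -0.173081, cos λ = -0.984908.
North component: ΔN = −sin φ cos λ·ΔX − sin φ sin λ·ΔY + cos φ·ΔZ = −(-0.516683)(-0.984908)(-75) − (-0.516683)(-0.173081)(269) + (0.856177)(410) = 365.14 m.
1° of latitude spans 111200 m, so Δφ = 365.14 / 111200 × 3600 = 11.821″.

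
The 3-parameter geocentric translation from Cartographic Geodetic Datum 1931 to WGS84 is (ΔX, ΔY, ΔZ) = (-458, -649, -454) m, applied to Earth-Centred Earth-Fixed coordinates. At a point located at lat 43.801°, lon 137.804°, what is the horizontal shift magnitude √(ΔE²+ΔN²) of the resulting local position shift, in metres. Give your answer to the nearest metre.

The local east axis at (φ, λ) is (−sin λ, cos λ, 0), so ΔE = −sin(137.804°)·(-458) + cos(137.804°)·(-649) = 788.44 m.
The local north axis is (−sin φ cos λ, −sin φ sin λ, cos φ), giving ΔN = -234.855 + 301.720 − 327.674 = -260.81 m.
Horizontal magnitude = √(ΔE² + ΔN²) = √(788.44² + (-260.81)²) = 830.45 m.

830 m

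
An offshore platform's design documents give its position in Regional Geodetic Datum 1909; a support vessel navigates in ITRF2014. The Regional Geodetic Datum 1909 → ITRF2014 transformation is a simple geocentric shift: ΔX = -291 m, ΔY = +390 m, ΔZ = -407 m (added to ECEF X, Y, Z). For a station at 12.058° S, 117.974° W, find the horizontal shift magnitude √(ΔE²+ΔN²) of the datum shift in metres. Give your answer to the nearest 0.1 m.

623.2 m

At φ = -12.058°, λ = -117.974°: sin φ = -0.208902, cos φ = 0.977937, sin λ = -0.883161, cos λ = -0.469071.
ΔE = −sin λ·ΔX + cos λ·ΔY = −(-0.883161)·(-291) + (-0.469071)·(390) = -439.94 m.
ΔN = −sin φ cos λ·ΔX − sin φ sin λ·ΔY + cos φ·ΔZ = −(-0.208902)(-0.469071)(-291) − (-0.208902)(-0.883161)(390) + (0.977937)(-407) = -441.46 m.
Horizontal magnitude = √(ΔE² + ΔN²) = √((-439.94)² + (-441.46)²) = 623.24 m.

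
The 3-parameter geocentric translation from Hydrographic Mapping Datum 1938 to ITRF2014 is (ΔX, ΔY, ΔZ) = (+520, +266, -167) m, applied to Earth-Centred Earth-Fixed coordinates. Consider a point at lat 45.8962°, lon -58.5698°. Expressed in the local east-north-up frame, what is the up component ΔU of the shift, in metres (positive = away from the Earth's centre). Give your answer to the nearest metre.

ΔU = -89 m

At φ = 45.8962°, λ = -58.5698°: sin φ = 0.718080, cos φ = 0.695960, sin λ = -0.853276, cos λ = 0.521459.
ΔU = cos φ cos λ·ΔX + cos φ sin λ·ΔY + sin φ·ΔZ = (0.695960)(0.521459)(520) + (0.695960)(-0.853276)(266) + (0.718080)(-167) = -89.17 m.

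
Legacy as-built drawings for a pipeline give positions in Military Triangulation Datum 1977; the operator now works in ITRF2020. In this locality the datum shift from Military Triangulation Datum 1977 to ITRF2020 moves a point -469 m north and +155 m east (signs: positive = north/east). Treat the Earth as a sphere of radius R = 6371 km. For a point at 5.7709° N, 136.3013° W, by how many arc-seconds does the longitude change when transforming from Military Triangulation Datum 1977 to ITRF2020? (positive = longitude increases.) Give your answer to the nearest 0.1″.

At latitude 5.7709°, cos φ = 0.994932.
One radian of longitude at latitude φ spans R cos φ, so Δλ = ΔE / (R cos φ) = 155.0 / (6371000 × 0.994932) = 2.4453e-05 rad = 5.044″.

Δλ = 5.0″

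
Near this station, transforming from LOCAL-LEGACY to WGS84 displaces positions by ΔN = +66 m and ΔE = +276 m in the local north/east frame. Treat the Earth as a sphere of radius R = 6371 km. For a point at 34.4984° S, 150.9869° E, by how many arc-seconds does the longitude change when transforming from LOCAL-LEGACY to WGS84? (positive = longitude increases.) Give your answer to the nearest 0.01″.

At latitude -34.4984°, cos φ = 0.824142.
One radian of longitude at latitude φ spans R cos φ, so Δλ = ΔE / (R cos φ) = 276.0 / (6371000 × 0.824142) = 5.2565e-05 rad = 10.842″.

Δλ = 10.84″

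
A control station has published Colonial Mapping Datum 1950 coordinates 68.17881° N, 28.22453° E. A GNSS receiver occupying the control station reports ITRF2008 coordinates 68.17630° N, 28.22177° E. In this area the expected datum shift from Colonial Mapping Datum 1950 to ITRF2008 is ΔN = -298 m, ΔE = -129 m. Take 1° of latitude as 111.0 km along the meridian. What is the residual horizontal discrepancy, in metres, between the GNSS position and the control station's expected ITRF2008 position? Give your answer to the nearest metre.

25 m

Observed coordinate differences: Δφ = -0.00251°, Δλ = -0.00276°.
Converting to metres (1° lat = 111000 m, cos φ = 0.371711): observed ΔN = -278.6 m, observed ΔE = -113.9 m.
Subtracting the expected shift leaves a residual of -278.6 − (-298) = 19.4 m north and -113.9 − (-129) = 15.1 m east.
Residual distance = √(19.4² + 15.1²) = 24.6 m.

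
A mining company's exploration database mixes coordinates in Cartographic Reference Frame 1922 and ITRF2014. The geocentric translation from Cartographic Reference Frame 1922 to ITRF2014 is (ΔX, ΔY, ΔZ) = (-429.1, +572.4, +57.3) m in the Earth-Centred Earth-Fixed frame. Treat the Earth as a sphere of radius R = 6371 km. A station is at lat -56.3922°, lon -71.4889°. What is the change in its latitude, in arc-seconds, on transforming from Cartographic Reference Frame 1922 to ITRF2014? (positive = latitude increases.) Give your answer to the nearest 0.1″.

Δφ = -17.3″

sin φ = -0.832846, cos φ = 0.553505, sin λ = -0.948262, cos λ = 0.317488.
North component: ΔN = −sin φ cos λ·ΔX − sin φ sin λ·ΔY + cos φ·ΔZ = −(-0.832846)(0.317488)(-429.1) − (-0.832846)(-0.948262)(572.4) + (0.553505)(57.3) = -533.80 m.
1° of latitude spans πR/180 = 111195 m, so Δφ = -533.80 / 111195 × 3600 = -17.282″.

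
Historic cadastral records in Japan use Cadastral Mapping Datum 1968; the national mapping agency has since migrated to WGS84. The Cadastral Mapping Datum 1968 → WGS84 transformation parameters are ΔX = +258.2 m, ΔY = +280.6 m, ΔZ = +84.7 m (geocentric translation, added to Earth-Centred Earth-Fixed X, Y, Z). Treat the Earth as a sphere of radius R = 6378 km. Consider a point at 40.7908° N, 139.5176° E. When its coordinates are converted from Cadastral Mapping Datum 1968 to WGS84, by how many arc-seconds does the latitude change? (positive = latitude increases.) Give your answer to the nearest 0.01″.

sin φ = 0.653299, cos φ = 0.757100, sin λ = 0.649214, cos λ = -0.760605.
North component: ΔN = −sin φ cos λ·ΔX − sin φ sin λ·ΔY + cos φ·ΔZ = −(0.653299)(-0.760605)(258.2) − (0.653299)(0.649214)(280.6) + (0.757100)(84.7) = 73.42 m.
1° of latitude spans πR/180 = 111317 m, so Δφ = 73.42 / 111317 × 3600 = 2.374″.

Δφ = 2.37″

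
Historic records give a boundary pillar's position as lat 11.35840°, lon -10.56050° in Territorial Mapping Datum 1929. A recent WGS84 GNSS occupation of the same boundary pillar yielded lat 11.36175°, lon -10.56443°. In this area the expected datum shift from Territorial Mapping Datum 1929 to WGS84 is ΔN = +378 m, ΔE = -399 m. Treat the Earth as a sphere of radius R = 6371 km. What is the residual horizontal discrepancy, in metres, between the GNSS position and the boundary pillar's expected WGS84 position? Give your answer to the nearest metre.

30 m

Observed coordinate differences: Δφ = +0.00335°, Δλ = -0.00393°.
Converting to metres (1° lat = 111195 m, cos φ = 0.980414): observed ΔN = 372.5 m, observed ΔE = -428.4 m.
Subtracting the expected shift leaves a residual of 372.5 − (378) = -5.5 m north and -428.4 − (-399) = -29.4 m east.
Residual distance = √((-5.5)² + (-29.4)²) = 29.9 m.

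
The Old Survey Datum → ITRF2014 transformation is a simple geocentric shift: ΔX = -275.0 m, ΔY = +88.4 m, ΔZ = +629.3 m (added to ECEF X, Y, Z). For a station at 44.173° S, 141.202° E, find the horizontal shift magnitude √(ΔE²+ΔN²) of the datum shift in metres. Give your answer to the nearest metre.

648 m

The local east axis at (φ, λ) is (−sin λ, cos λ, 0), so ΔE = −sin(141.202°)·(-275.0) + cos(141.202°)·88.4 = 103.41 m.
The local north axis is (−sin φ cos λ, −sin φ sin λ, cos φ), giving ΔN = 149.347 + 38.597 + 451.359 = 639.30 m.
Horizontal magnitude = √(ΔE² + ΔN²) = √(103.41² + 639.30²) = 647.61 m.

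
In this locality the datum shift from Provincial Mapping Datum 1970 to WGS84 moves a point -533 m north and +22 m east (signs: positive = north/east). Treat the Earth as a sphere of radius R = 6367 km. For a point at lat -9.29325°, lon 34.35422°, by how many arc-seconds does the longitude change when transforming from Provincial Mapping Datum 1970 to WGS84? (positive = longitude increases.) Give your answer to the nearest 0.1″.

At latitude -9.29325°, cos φ = 0.986875.
One radian of longitude at latitude φ spans R cos φ, so Δλ = ΔE / (R cos φ) = 22.0 / (6367000 × 0.986875) = 3.5013e-06 rad = 0.722″.

Δλ = 0.7″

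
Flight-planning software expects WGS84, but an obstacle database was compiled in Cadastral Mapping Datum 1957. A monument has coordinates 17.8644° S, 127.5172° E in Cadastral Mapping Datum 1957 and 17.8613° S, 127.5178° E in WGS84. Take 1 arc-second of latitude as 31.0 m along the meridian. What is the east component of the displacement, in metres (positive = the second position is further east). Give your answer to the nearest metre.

ΔE = 64 m

Δφ = -17.8613° − -17.8644° = +0.0031°; Δλ = 127.5178° − 127.5172° = +0.0006°.
1° of latitude = 3600 × 31.00 = 111600 m.
ΔN = Δφ × 111600 = 346.0 m; ΔE = Δλ × 111600 × cos(-17.8644°) = +0.0006 × 111600 × 0.951785 = 63.7 m.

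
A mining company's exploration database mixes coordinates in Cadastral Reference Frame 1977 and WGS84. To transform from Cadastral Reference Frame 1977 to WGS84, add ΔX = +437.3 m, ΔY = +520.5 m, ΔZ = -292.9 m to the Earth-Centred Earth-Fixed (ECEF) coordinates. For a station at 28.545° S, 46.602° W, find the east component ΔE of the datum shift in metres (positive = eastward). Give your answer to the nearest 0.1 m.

The local east axis at (φ, λ) is (−sin λ, cos λ, 0), so ΔE = −sin(-46.602°)·437.3 + cos(-46.602°)·520.5 = 675.36 m.

ΔE = 675.4 m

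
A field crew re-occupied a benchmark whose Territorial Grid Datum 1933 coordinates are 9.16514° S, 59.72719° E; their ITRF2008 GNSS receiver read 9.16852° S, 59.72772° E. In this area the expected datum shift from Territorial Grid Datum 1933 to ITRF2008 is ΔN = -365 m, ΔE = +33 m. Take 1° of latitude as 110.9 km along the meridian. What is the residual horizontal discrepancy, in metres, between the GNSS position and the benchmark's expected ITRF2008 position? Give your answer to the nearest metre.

Observed coordinate differences: Δφ = -0.00338°, Δλ = +0.00053°.
Converting to metres (1° lat = 110900 m, cos φ = 0.987233): observed ΔN = -374.8 m, observed ΔE = 58.0 m.
Subtracting the expected shift leaves a residual of -374.8 − (-365) = -9.8 m north and 58.0 − (33) = 25.0 m east.
Residual distance = √((-9.8)² + 25.0²) = 26.9 m.

27 m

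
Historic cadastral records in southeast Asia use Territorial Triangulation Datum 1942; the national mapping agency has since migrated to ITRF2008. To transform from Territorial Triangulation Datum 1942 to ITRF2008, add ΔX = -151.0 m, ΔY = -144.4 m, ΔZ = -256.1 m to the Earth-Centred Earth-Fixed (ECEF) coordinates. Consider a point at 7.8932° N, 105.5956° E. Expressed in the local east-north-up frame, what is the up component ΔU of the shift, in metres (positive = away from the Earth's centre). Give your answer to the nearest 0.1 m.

ΔU = -132.7 m

The local up (radial) axis is (cos φ cos λ, cos φ sin λ, sin φ), giving ΔU = 40.211 − 137.766 − 35.169 = -132.72 m.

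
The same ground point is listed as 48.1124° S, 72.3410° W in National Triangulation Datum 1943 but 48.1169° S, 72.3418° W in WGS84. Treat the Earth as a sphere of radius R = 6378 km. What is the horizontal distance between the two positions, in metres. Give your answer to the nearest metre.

504 m

Δφ = -48.1169° − -48.1124° = -0.0045°; Δλ = -72.3418° − -72.3410° = -0.0008°.
1° along a meridian = πR/180 = 111317 m.
ΔN = Δφ × 111317 = -500.9 m; ΔE = Δλ × 111317 × cos(-48.1124°) = -0.0008 × 111317 × 0.667671 = -59.5 m.
Distance = √(ΔE² + ΔN²) = √((-59.5)² + (-500.9)²) = 504.4 m.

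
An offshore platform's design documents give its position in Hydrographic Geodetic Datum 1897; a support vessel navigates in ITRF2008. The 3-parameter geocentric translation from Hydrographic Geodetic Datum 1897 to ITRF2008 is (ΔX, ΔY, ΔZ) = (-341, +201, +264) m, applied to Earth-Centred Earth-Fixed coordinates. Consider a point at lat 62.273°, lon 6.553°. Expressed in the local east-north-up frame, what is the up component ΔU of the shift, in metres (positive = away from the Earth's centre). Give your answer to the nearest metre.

The local up (radial) axis is (cos φ cos λ, cos φ sin λ, sin φ), giving ΔU = -157.617 + 10.672 + 233.686 = 86.74 m.

ΔU = 87 m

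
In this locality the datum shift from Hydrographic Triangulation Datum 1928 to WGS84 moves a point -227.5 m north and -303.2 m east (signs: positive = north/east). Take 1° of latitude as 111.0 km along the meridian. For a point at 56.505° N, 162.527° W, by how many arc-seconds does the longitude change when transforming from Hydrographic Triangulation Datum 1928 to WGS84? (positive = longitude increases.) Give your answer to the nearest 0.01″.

At latitude 56.505°, cos φ = 0.551864.
1° of longitude at this latitude = 111.0 × cos φ = 61.26 km, so Δλ = -303.2 / 61256.9 = -0.0049496° = -17.819″.

Δλ = -17.82″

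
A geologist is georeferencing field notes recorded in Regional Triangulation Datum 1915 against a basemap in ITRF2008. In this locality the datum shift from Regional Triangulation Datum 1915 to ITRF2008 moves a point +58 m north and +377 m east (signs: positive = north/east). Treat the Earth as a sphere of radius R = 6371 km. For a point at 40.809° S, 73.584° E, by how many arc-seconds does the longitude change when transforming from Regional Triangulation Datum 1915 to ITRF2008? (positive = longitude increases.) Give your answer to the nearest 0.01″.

At latitude -40.809°, cos φ = 0.756892.
One radian of longitude at latitude φ spans R cos φ, so Δλ = ΔE / (R cos φ) = 377.0 / (6371000 × 0.756892) = 7.8181e-05 rad = 16.126″.

Δλ = 16.13″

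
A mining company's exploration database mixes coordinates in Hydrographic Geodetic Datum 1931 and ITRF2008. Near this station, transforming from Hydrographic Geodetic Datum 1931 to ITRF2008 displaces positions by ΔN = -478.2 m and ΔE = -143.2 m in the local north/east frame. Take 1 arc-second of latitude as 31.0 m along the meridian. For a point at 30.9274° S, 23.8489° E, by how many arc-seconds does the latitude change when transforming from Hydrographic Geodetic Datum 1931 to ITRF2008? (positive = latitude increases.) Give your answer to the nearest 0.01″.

1″ of latitude = 31.00 m, so Δφ = -478.2 / 31.00 = -15.426″.

Δφ = -15.43″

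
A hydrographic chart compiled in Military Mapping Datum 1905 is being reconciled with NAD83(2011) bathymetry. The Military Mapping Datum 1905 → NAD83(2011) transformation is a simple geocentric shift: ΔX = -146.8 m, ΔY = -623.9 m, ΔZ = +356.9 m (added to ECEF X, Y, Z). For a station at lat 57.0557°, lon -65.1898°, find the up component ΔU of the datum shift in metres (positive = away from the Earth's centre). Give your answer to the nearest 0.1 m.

ΔU = 574.0 m

At φ = 57.0557°, λ = -65.1898°: sin φ = 0.839200, cos φ = 0.543823, sin λ = -0.907703, cos λ = 0.419614.
ΔU = cos φ cos λ·ΔX + cos φ sin λ·ΔY + sin φ·ΔZ = (0.543823)(0.419614)(-146.8) + (0.543823)(-0.907703)(-623.9) + (0.839200)(356.9) = 573.99 m.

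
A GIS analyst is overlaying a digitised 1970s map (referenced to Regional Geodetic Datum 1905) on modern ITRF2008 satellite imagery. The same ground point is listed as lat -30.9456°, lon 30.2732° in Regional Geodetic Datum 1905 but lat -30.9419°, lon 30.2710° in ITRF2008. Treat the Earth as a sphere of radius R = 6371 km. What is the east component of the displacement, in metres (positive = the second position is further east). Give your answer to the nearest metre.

Δφ = -30.9419° − -30.9456° = +0.0037°; Δλ = 30.2710° − 30.2732° = -0.0022°.
1° along a meridian = πR/180 = 111195 m.
ΔN = Δφ × 111195 = 411.4 m; ΔE = Δλ × 111195 × cos(-30.9456°) = -0.0022 × 111195 × 0.857656 = -209.8 m.

ΔE = -210 m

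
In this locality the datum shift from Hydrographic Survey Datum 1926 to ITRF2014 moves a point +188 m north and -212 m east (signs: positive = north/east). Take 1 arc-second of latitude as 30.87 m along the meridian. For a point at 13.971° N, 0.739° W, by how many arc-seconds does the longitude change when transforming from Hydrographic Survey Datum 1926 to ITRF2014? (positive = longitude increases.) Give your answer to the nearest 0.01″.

Δλ = -7.08″

At latitude 13.971°, cos φ = 0.970418.
1″ of longitude at this latitude = 30.87 × cos φ = 29.9568 m, so Δλ = -212.0 / 29.9568 = -7.077″.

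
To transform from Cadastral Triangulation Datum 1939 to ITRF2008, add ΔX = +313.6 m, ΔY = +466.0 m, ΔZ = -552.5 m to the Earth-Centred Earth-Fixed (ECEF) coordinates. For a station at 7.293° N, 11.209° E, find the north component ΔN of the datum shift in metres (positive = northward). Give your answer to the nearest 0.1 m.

ΔN = -598.6 m

At φ = 7.293°, λ = 11.209°: sin φ = 0.126943, cos φ = 0.991910, sin λ = 0.194388, cos λ = 0.980925.
ΔN = −sin φ cos λ·ΔX − sin φ sin λ·ΔY + cos φ·ΔZ = −(0.126943)(0.980925)(313.6) − (0.126943)(0.194388)(466.0) + (0.991910)(-552.5) = -598.58 m.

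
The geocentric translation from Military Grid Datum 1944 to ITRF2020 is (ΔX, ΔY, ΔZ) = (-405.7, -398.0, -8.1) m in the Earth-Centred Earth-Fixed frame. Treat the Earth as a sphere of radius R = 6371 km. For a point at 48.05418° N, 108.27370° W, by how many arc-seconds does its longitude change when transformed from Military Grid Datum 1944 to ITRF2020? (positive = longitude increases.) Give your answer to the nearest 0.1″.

Δλ = -12.6″

sin φ = 0.743777, cos φ = 0.668428, sin λ = -0.949570, cos λ = -0.313557.
East component: ΔE = −sin λ·ΔX + cos λ·ΔY = −(-0.949570)(-405.7) + (-0.313557)(-398.0) = -260.44 m.
1° of latitude spans πR/180 = 111195 m; at latitude φ, 1° of longitude spans that × cos φ = 74325.8 m, so Δλ = -260.44 / 74325.8 × 3600 = -12.615″.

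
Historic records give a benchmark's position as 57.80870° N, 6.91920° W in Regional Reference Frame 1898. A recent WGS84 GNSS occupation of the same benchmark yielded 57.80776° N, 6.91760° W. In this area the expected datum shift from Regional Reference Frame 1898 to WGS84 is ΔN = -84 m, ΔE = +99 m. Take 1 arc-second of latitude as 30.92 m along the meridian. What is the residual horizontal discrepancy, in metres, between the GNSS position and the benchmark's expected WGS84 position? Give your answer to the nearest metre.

Observed coordinate differences: Δφ = -0.00094°, Δλ = +0.00160°.
Converting to metres (1° lat = 111312 m, cos φ = 0.532748): observed ΔN = -104.6 m, observed ΔE = 94.9 m.
Subtracting the expected shift leaves a residual of -104.6 − (-84) = -20.6 m north and 94.9 − (99) = -4.1 m east.
Residual distance = √((-20.6)² + (-4.1)²) = 21.0 m.

21 m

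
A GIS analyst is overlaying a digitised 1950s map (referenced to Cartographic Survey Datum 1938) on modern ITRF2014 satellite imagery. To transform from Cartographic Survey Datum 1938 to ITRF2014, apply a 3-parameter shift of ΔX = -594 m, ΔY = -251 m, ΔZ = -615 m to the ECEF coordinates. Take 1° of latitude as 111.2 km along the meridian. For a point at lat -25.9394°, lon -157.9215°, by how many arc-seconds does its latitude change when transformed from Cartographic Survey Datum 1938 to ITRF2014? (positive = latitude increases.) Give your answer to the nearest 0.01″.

Δφ = -8.77″

sin φ = -0.437420, cos φ = 0.899257, sin λ = -0.375877, cos λ = -0.926670.
North component: ΔN = −sin φ cos λ·ΔX − sin φ sin λ·ΔY + cos φ·ΔZ = −(-0.437420)(-0.926670)(-594) − (-0.437420)(-0.375877)(-251) + (0.899257)(-615) = -271.00 m.
1° of latitude spans 111200 m, so Δφ = -271.00 / 111200 × 3600 = -8.773″.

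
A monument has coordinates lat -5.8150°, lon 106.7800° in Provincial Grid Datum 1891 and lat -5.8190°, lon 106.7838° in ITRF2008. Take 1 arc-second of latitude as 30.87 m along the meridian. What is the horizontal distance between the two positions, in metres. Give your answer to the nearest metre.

Δφ = -5.8190° − -5.8150° = -0.0040°; Δλ = 106.7838° − 106.7800° = +0.0038°.
1° of latitude = 3600 × 30.87 = 111132 m.
ΔN = Δφ × 111132 = -444.5 m; ΔE = Δλ × 111132 × cos(-5.8150°) = +0.0038 × 111132 × 0.994854 = 420.1 m.
Distance = √(ΔE² + ΔN²) = √(420.1² + (-444.5)²) = 611.6 m.

612 m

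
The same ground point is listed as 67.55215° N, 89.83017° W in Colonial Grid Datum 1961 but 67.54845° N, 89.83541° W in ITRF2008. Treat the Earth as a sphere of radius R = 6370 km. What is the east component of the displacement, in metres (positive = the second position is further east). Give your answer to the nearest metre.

Δφ = 67.54845° − 67.55215° = -0.00370°; Δλ = -89.83541° − -89.83017° = -0.00524°.
1° along a meridian = πR/180 = 111177 m.
ΔN = Δφ × 111177 = -411.4 m; ΔE = Δλ × 111177 × cos(67.55215°) = -0.00524 × 111177 × 0.381842 = -222.4 m.

ΔE = -222 m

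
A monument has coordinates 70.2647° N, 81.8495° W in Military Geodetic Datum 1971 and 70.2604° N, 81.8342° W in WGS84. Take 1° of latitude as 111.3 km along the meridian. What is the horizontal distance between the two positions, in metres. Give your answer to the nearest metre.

748 m

Δφ = 70.2604° − 70.2647° = -0.0043°; Δλ = -81.8342° − -81.8495° = +0.0153°.
ΔN = Δφ × 111300 = -478.6 m; ΔE = Δλ × 111300 × cos(70.2647°) = +0.0153 × 111300 × 0.337675 = 575.0 m.
Distance = √(ΔE² + ΔN²) = √(575.0² + (-478.6)²) = 748.1 m.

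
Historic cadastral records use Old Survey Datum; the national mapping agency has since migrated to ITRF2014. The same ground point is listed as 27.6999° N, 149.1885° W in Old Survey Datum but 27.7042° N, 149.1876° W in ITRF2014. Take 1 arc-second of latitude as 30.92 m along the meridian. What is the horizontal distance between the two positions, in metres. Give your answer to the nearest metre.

487 m

Δφ = 27.7042° − 27.6999° = +0.0043°; Δλ = -149.1876° − -149.1885° = +0.0009°.
1° of latitude = 3600 × 30.92 = 111312 m.
ΔN = Δφ × 111312 = 478.6 m; ΔE = Δλ × 111312 × cos(27.6999°) = +0.0009 × 111312 × 0.885394 = 88.7 m.
Distance = √(ΔE² + ΔN²) = √(88.7² + 478.6²) = 486.8 m.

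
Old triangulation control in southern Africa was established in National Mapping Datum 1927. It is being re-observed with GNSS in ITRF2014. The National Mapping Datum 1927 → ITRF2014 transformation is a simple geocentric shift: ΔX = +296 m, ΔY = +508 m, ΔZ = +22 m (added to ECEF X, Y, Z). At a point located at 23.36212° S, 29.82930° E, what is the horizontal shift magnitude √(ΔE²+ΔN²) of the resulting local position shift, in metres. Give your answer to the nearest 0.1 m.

At φ = -23.36212°, λ = 29.82930°: sin φ = -0.396541, cos φ = 0.918017, sin λ = 0.497418, cos λ = 0.867511.
ΔE = −sin λ·ΔX + cos λ·ΔY = −(0.497418)·(296) + (0.867511)·(508) = 293.46 m.
ΔN = −sin φ cos λ·ΔX − sin φ sin λ·ΔY + cos φ·ΔZ = −(-0.396541)(0.867511)(296) − (-0.396541)(0.497418)(508) + (0.918017)(22) = 222.22 m.
Horizontal magnitude = √(ΔE² + ΔN²) = √(293.46² + 222.22²) = 368.11 m.

368.1 m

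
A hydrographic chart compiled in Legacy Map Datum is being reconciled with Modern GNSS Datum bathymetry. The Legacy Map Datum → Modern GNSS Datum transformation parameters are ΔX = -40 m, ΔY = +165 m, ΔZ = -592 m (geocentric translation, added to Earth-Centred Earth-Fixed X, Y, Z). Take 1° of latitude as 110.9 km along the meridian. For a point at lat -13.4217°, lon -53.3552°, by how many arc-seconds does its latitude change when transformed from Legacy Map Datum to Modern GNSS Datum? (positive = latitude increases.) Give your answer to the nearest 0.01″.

Δφ = -19.87″

sin φ = -0.232116, cos φ = 0.972688, sin λ = -0.802351, cos λ = 0.596852.
North component: ΔN = −sin φ cos λ·ΔX − sin φ sin λ·ΔY + cos φ·ΔZ = −(-0.232116)(0.596852)(-40) − (-0.232116)(-0.802351)(165) + (0.972688)(-592) = -612.10 m.
1° of latitude spans 110900 m, so Δφ = -612.10 / 110900 × 3600 = -19.870″.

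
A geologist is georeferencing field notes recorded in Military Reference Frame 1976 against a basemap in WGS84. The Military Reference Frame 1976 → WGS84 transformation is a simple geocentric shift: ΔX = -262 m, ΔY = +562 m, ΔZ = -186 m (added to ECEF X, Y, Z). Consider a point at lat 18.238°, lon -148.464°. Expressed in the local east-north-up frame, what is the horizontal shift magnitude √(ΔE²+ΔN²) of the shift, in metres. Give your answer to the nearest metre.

635 m

The local east axis at (φ, λ) is (−sin λ, cos λ, 0), so ΔE = −sin(-148.464°)·(-262) + cos(-148.464°)·562 = -616.03 m.
The local north axis is (−sin φ cos λ, −sin φ sin λ, cos φ), giving ΔN = -69.887 + 91.995 − 176.656 = -154.55 m.
Horizontal magnitude = √(ΔE² + ΔN²) = √((-616.03)² + (-154.55)²) = 635.12 m.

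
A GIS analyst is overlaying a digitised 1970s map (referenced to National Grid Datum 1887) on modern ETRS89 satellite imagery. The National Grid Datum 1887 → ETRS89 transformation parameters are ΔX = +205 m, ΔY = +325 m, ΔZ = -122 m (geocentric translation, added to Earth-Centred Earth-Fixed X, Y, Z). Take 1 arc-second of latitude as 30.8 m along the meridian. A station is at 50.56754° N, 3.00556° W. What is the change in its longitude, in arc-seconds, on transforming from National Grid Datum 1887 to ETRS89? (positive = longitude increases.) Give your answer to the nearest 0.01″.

Δλ = 17.14″

sin φ = 0.772374, cos φ = 0.635168, sin λ = -0.052433, cos λ = 0.998624.
East component: ΔE = −sin λ·ΔX + cos λ·ΔY = −(-0.052433)(205) + (0.998624)(325) = 335.30 m.
1° of latitude spans 3600 × 30.80 = 110880 m; at latitude φ, 1° of longitude spans that × cos φ = 70427.4 m, so Δλ = 335.30 / 70427.4 × 3600 = 17.139″.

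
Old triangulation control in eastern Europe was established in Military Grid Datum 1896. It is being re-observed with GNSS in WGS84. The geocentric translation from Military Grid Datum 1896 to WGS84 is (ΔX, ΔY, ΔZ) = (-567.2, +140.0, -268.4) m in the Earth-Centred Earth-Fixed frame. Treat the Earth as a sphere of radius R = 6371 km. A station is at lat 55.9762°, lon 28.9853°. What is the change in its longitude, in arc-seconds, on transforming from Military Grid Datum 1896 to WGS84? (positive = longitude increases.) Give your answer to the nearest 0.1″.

Δλ = 23.0″

sin φ = 0.828805, cos φ = 0.559537, sin λ = 0.484585, cos λ = 0.874744.
East component: ΔE = −sin λ·ΔX + cos λ·ΔY = −(0.484585)(-567.2) + (0.874744)(140.0) = 397.32 m.
1° of latitude spans πR/180 = 111195 m; at latitude φ, 1° of longitude spans that × cos φ = 62217.7 m, so Δλ = 397.32 / 62217.7 × 3600 = 22.990″.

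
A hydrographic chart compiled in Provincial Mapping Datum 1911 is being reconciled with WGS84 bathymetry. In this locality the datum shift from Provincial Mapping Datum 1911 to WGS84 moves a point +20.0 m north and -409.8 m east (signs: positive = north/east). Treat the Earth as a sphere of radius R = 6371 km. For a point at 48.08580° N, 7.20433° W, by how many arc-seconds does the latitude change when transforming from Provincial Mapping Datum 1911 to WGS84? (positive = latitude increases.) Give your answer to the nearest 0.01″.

Δφ = 0.65″

On a sphere of radius R, 1 rad of latitude = R, so Δφ = ΔN / R = 20.0 / 6371000 = 3.1392e-06 rad = 0.648″.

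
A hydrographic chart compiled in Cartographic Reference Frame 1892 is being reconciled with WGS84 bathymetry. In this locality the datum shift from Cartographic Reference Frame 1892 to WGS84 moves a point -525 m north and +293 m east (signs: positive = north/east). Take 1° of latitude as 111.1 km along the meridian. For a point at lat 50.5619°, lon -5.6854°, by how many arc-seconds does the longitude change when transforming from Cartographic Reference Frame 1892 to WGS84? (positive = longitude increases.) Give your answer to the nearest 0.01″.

At latitude 50.5619°, cos φ = 0.635244.
1° of longitude at this latitude = 111.1 × cos φ = 70.58 km, so Δλ = 293.0 / 70575.6 = 0.0041516° = 14.946″.

Δλ = 14.95″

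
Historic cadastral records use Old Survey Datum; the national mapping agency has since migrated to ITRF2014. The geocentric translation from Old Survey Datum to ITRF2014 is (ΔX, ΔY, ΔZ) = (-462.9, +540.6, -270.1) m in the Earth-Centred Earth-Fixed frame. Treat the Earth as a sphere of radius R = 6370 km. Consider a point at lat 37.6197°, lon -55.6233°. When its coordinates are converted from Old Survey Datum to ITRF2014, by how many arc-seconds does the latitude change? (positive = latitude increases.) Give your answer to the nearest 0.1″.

sin φ = 0.610418, cos φ = 0.792080, sin λ = -0.825343, cos λ = 0.564631.
North component: ΔN = −sin φ cos λ·ΔX − sin φ sin λ·ΔY + cos φ·ΔZ = −(0.610418)(0.564631)(-462.9) − (0.610418)(-0.825343)(540.6) + (0.792080)(-270.1) = 217.96 m.
1° of latitude spans πR/180 = 111177 m, so Δφ = 217.96 / 111177 × 3600 = 7.058″.

Δφ = 7.1″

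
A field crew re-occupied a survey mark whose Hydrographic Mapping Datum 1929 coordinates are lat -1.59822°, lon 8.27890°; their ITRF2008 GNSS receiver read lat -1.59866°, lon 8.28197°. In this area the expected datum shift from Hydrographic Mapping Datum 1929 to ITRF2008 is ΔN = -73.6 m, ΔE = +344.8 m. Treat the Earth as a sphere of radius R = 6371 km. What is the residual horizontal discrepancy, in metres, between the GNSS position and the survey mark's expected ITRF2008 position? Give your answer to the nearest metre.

25 m

Observed coordinate differences: Δφ = -0.00044°, Δλ = +0.00307°.
Converting to metres (1° lat = 111195 m, cos φ = 0.999611): observed ΔN = -48.9 m, observed ΔE = 341.2 m.
Subtracting the expected shift leaves a residual of -48.9 − (-73.6) = 24.7 m north and 341.2 − (344.8) = -3.6 m east.
Residual distance = √(24.7² + (-3.6)²) = 24.9 m.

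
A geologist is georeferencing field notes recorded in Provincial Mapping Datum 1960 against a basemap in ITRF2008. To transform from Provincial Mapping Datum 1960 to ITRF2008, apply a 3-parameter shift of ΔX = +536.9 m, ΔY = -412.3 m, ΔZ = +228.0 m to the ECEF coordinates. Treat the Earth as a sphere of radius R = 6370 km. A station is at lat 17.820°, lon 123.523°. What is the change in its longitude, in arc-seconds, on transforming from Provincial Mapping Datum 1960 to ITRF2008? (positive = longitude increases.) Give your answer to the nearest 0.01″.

sin φ = 0.306028, cos φ = 0.952023, sin λ = 0.833664, cos λ = -0.552272.
East component: ΔE = −sin λ·ΔX + cos λ·ΔY = −(0.833664)(536.9) + (-0.552272)(-412.3) = -219.89 m.
1° of latitude spans πR/180 = 111177 m; at latitude φ, 1° of longitude spans that × cos φ = 105843.5 m, so Δλ = -219.89 / 105843.5 × 3600 = -7.479″.

Δλ = -7.48″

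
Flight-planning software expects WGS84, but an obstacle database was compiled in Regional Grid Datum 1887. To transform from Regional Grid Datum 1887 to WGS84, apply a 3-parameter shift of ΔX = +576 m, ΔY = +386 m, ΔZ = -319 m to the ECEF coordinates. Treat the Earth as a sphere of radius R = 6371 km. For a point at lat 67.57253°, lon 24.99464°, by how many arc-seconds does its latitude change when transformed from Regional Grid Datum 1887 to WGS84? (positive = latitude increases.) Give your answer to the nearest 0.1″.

Δφ = -24.4″

sin φ = 0.924363, cos φ = 0.381514, sin λ = 0.422533, cos λ = 0.906347.
North component: ΔN = −sin φ cos λ·ΔX − sin φ sin λ·ΔY + cos φ·ΔZ = −(0.924363)(0.906347)(576) − (0.924363)(0.422533)(386) + (0.381514)(-319) = -755.03 m.
1° of latitude spans πR/180 = 111195 m, so Δφ = -755.03 / 111195 × 3600 = -24.445″.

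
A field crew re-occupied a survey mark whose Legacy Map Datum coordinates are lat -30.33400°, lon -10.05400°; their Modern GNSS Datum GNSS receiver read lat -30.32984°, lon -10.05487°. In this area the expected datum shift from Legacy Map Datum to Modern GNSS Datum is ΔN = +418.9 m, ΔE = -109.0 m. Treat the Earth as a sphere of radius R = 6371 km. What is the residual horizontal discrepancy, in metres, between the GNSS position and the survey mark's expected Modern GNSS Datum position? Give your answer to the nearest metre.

51 m

Observed coordinate differences: Δφ = +0.00416°, Δλ = -0.00087°.
Converting to metres (1° lat = 111195 m, cos φ = 0.863096): observed ΔN = 462.6 m, observed ΔE = -83.5 m.
Subtracting the expected shift leaves a residual of 462.6 − (418.9) = 43.7 m north and -83.5 − (-109.0) = 25.5 m east.
Residual distance = √(43.7² + 25.5²) = 50.6 m.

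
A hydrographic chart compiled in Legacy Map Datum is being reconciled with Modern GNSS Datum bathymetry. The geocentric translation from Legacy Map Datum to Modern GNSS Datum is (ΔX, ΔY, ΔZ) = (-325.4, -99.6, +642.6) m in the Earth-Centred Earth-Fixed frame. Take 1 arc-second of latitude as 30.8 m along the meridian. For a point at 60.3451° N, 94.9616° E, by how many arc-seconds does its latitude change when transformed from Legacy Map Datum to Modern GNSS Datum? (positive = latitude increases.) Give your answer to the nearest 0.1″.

sin φ = 0.869021, cos φ = 0.494775, sin λ = 0.996253, cos λ = -0.086488.
North component: ΔN = −sin φ cos λ·ΔX − sin φ sin λ·ΔY + cos φ·ΔZ = −(0.869021)(-0.086488)(-325.4) − (0.869021)(0.996253)(-99.6) + (0.494775)(642.6) = 379.72 m.
1° of latitude spans 3600 × 30.80 = 110880 m, so Δφ = 379.72 / 110880 × 3600 = 12.328″.

Δφ = 12.3″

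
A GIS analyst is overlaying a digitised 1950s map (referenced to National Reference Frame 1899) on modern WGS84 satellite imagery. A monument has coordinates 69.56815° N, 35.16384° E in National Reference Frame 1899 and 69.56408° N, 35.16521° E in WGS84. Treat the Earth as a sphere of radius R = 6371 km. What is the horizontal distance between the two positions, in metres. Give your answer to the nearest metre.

Δφ = 69.56408° − 69.56815° = -0.00407°; Δλ = 35.16521° − 35.16384° = +0.00137°.
1° along a meridian = πR/180 = 111195 m.
ΔN = Δφ × 111195 = -452.6 m; ΔE = Δλ × 111195 × cos(69.56815°) = +0.00137 × 111195 × 0.349093 = 53.2 m.
Distance = √(ΔE² + ΔN²) = √(53.2² + (-452.6)²) = 455.7 m.

456 m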